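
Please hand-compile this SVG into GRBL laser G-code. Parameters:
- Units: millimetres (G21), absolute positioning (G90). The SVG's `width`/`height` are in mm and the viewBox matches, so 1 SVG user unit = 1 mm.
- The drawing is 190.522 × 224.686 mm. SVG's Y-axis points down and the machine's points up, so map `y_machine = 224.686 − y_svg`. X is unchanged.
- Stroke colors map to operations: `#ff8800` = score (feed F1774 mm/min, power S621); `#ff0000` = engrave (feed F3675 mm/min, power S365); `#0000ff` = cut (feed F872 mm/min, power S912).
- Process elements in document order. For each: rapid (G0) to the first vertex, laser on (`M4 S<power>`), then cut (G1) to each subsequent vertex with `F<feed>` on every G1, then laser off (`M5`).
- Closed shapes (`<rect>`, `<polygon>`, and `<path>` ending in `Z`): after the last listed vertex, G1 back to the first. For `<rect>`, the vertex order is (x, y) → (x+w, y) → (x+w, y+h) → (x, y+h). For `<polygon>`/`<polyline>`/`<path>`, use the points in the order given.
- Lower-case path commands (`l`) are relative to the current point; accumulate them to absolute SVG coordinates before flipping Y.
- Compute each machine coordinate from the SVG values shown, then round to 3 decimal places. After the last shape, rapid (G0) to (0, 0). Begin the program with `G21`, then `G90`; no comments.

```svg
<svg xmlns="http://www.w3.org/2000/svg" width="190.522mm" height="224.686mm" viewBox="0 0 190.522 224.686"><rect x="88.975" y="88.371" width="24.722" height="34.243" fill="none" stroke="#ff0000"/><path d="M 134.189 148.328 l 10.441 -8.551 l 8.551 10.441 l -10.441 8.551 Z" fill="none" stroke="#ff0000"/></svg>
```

viewBox `0 0 190.522 224.686` with mm width/height → 1 unit = 1 mm. Flip: y_m = 224.686 − y_svg.

**Shape 1** — `<rect>` rectangle, stroke `#ff0000` → engrave (S365, F3675). Machine vertices: (88.975,136.315) → (113.697,136.315) → (113.697,102.072) → (88.975,102.072) → (88.975,136.315). Closed: final G1 returns to the first vertex.

**Shape 2** — `<path>` regular polygon, stroke `#ff0000` → engrave (S365, F3675). Machine vertices: (134.189,76.358) → (144.630,84.909) → (153.181,74.468) → (142.740,65.917) → (134.189,76.358). Closed: final G1 returns to the first vertex.

G21
G90
G0 X88.975 Y136.315
M4 S365
G1 X113.697 Y136.315 F3675
G1 X113.697 Y102.072 F3675
G1 X88.975 Y102.072 F3675
G1 X88.975 Y136.315 F3675
M5
G0 X134.189 Y76.358
M4 S365
G1 X144.630 Y84.909 F3675
G1 X153.181 Y74.468 F3675
G1 X142.740 Y65.917 F3675
G1 X134.189 Y76.358 F3675
M5
G0 X0.000 Y0.000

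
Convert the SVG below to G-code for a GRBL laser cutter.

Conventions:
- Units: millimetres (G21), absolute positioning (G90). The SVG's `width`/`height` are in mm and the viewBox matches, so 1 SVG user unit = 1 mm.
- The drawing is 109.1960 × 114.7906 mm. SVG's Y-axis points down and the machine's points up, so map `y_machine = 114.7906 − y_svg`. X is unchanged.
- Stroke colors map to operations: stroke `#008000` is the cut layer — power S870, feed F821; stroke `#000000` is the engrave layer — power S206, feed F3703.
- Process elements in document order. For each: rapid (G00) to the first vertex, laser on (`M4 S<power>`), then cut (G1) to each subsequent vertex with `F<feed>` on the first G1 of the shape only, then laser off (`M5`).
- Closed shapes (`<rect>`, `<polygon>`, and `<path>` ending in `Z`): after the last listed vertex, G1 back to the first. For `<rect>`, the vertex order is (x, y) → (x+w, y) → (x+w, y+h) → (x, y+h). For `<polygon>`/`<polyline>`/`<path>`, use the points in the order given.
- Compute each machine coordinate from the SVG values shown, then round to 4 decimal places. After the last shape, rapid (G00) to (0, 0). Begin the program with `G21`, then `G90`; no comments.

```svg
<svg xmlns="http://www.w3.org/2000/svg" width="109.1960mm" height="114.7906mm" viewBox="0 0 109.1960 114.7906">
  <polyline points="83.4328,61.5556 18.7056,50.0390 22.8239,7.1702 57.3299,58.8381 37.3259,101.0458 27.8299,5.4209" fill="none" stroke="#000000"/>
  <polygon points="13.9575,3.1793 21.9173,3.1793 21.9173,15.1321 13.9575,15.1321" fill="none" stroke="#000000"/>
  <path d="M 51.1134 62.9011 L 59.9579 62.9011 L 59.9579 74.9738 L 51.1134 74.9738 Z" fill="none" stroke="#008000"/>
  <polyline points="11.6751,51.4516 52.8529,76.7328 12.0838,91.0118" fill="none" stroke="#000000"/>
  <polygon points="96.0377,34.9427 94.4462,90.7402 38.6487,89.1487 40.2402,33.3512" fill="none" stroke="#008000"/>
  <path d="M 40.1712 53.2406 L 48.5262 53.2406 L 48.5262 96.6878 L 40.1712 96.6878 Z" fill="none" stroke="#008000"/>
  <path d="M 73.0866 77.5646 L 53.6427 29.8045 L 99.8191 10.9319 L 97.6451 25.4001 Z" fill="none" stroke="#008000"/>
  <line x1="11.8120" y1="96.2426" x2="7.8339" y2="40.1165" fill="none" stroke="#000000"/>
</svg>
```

1 u = 1 mm; y_m = 114.7906 − y.

[1] `<polyline>` open polyline, #000000→engrave S206 F3703: (83.4328,53.2350) → (18.7056,64.7516) → (22.8239,107.6204) → (57.3299,55.9525) → (37.3259,13.7448) → (27.8299,109.3697)

[2] `<polygon>` rectangle, #000000→engrave S206 F3703: (13.9575,111.6113) → (21.9173,111.6113) → (21.9173,99.6585) → (13.9575,99.6585) → (13.9575,111.6113) (closed)

[3] `<path>` rectangle, #008000→cut S870 F821: (51.1134,51.8895) → (59.9579,51.8895) → (59.9579,39.8168) → (51.1134,39.8168) → (51.1134,51.8895) (closed)

[4] `<polyline>` open polyline, #000000→engrave S206 F3703: (11.6751,63.3390) → (52.8529,38.0578) → (12.0838,23.7788)

[5] `<polygon>` regular polygon, #008000→cut S870 F821: (96.0377,79.8479) → (94.4462,24.0504) → (38.6487,25.6419) → (40.2402,81.4394) → (96.0377,79.8479) (closed)

[6] `<path>` rectangle, #008000→cut S870 F821: (40.1712,61.5500) → (48.5262,61.5500) → (48.5262,18.1028) → (40.1712,18.1028) → (40.1712,61.5500) (closed)

[7] `<path>` closed polygon, #008000→cut S870 F821: (73.0866,37.2260) → (53.6427,84.9861) → (99.8191,103.8587) → (97.6451,89.3905) → (73.0866,37.2260) (closed)

[8] `<line>` line segment, #000000→engrave S206 F3703: (11.8120,18.5480) → (7.8339,74.6741)

G21
G90
G00 X83.4328 Y53.2350
M4 S206
G1 X18.7056 Y64.7516 F3703
G1 X22.8239 Y107.6204
G1 X57.3299 Y55.9525
G1 X37.3259 Y13.7448
G1 X27.8299 Y109.3697
M5
G00 X13.9575 Y111.6113
M4 S206
G1 X21.9173 Y111.6113 F3703
G1 X21.9173 Y99.6585
G1 X13.9575 Y99.6585
G1 X13.9575 Y111.6113
M5
G00 X51.1134 Y51.8895
M4 S870
G1 X59.9579 Y51.8895 F821
G1 X59.9579 Y39.8168
G1 X51.1134 Y39.8168
G1 X51.1134 Y51.8895
M5
G00 X11.6751 Y63.3390
M4 S206
G1 X52.8529 Y38.0578 F3703
G1 X12.0838 Y23.7788
M5
G00 X96.0377 Y79.8479
M4 S870
G1 X94.4462 Y24.0504 F821
G1 X38.6487 Y25.6419
G1 X40.2402 Y81.4394
G1 X96.0377 Y79.8479
M5
G00 X40.1712 Y61.5500
M4 S870
G1 X48.5262 Y61.5500 F821
G1 X48.5262 Y18.1028
G1 X40.1712 Y18.1028
G1 X40.1712 Y61.5500
M5
G00 X73.0866 Y37.2260
M4 S870
G1 X53.6427 Y84.9861 F821
G1 X99.8191 Y103.8587
G1 X97.6451 Y89.3905
G1 X73.0866 Y37.2260
M5
G00 X11.8120 Y18.5480
M4 S206
G1 X7.8339 Y74.6741 F3703
M5
G00 X0.0000 Y0.0000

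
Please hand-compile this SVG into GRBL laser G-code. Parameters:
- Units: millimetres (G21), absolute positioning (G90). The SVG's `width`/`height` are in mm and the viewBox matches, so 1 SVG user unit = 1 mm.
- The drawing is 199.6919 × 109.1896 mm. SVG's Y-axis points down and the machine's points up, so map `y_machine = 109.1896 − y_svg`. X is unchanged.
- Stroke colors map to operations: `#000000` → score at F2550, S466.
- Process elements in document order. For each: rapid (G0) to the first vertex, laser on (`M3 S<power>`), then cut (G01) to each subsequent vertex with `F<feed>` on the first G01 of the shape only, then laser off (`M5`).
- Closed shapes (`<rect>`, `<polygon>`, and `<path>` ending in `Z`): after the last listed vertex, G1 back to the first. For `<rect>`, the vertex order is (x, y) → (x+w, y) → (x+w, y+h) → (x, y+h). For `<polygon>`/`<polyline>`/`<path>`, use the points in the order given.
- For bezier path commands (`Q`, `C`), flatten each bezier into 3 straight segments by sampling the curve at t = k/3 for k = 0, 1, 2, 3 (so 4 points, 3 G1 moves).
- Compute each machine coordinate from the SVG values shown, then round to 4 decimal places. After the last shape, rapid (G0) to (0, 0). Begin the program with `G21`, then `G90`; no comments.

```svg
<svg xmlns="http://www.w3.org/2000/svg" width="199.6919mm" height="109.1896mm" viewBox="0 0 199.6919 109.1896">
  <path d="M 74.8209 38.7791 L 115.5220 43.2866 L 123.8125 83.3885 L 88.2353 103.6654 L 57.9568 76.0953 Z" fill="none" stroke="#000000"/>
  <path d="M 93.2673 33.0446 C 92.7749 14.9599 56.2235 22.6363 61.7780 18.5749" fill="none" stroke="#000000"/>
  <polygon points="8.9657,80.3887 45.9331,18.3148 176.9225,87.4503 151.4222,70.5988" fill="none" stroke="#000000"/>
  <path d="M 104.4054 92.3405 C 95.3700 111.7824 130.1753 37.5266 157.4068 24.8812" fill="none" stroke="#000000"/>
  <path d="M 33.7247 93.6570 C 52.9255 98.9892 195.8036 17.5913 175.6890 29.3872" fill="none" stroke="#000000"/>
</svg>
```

Since the viewBox matches the mm dimensions, user units are millimetres directly. The only transform is the Y-flip y_m = 109.1896 − y_svg.

Shape 1 is a regular polygon drawn with `<path>`. Its stroke #000000 means score at S466, F2550. After flipping Y the toolpath is (74.8209,70.4105) → (115.5220,65.9030) → (123.8125,25.8011) → (88.2353,5.5242) → (57.9568,33.0943) → (74.8209,70.4105), returning to the start.

Shape 2 is a cubic bezier drawn with `<path>`. Its stroke #000000 means score at S466, F2550. After flipping Y the toolpath is (93.2673,76.1450) → (83.6502,87.0315) → (67.3638,89.0771) → (61.7780,90.6147).

Shape 3 is a closed polygon drawn with `<polygon>`. Its stroke #000000 means score at S466, F2550. After flipping Y the toolpath is (8.9657,28.8009) → (45.9331,90.8748) → (176.9225,21.7393) → (151.4222,38.5908) → (8.9657,28.8009), returning to the start.

Shape 4 is a cubic bezier drawn with `<path>`. Its stroke #000000 means score at S466, F2550. After flipping Y the toolpath is (104.4054,16.8491) → (108.0793,22.8876) → (129.5549,56.8784) → (157.4068,84.3084).

Shape 5 is a cubic bezier drawn with `<path>`. Its stroke #000000 means score at S466, F2550. After flipping Y the toolpath is (33.7247,15.5326) → (83.5339,32.4466) → (152.0901,67.1975) → (175.6890,79.8024).

G21
G90
G0 X74.8209 Y70.4105
M3 S466
G01 X115.5220 Y65.9030 F2550
G01 X123.8125 Y25.8011
G01 X88.2353 Y5.5242
G01 X57.9568 Y33.0943
G01 X74.8209 Y70.4105
M5
G0 X93.2673 Y76.1450
M3 S466
G01 X83.6502 Y87.0315 F2550
G01 X67.3638 Y89.0771
G01 X61.7780 Y90.6147
M5
G0 X8.9657 Y28.8009
M3 S466
G01 X45.9331 Y90.8748 F2550
G01 X176.9225 Y21.7393
G01 X151.4222 Y38.5908
G01 X8.9657 Y28.8009
M5
G0 X104.4054 Y16.8491
M3 S466
G01 X108.0793 Y22.8876 F2550
G01 X129.5549 Y56.8784
G01 X157.4068 Y84.3084
M5
G0 X33.7247 Y15.5326
M3 S466
G01 X83.5339 Y32.4466 F2550
G01 X152.0901 Y67.1975
G01 X175.6890 Y79.8024
M5
G0 X0.0000 Y0.0000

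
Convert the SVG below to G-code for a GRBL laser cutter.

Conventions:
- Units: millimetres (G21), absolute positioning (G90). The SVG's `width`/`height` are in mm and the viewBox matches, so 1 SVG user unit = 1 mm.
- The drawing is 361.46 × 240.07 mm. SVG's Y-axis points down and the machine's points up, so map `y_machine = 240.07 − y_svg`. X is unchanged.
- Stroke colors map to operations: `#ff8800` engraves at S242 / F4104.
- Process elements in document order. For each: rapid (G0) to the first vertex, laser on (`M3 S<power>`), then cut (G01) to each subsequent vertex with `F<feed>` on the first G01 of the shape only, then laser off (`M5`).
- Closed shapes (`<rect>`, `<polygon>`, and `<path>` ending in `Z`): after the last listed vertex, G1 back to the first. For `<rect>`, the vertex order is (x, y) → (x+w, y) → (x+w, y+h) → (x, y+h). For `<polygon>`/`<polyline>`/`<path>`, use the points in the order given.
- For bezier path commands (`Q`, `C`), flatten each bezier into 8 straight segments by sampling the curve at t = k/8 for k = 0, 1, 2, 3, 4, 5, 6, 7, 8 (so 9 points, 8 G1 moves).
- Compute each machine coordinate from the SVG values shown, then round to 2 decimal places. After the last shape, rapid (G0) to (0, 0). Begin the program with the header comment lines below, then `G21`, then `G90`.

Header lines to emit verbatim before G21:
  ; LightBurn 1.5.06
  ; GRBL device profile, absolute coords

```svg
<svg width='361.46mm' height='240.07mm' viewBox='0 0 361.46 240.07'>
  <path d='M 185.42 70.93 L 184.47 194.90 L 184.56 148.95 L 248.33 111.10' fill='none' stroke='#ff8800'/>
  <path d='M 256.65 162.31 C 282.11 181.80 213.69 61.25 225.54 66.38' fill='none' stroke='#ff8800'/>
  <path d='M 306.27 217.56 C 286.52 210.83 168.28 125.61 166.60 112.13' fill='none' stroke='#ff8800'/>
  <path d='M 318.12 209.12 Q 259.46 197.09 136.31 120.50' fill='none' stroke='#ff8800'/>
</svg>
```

Since the viewBox matches the mm dimensions, user units are millimetres directly. The only transform is the Y-flip y_m = 240.07 − y_svg.

Shape 1 is a open polyline drawn with `<path>`. Its stroke #ff8800 means engrave at S242, F4104. After flipping Y the toolpath is (185.42,169.14) → (184.47,45.17) → (184.56,91.12) → (248.33,128.97).

Shape 2 is a cubic bezier drawn with `<path>`. Its stroke #ff8800 means engrave at S242, F4104. After flipping Y the toolpath is (256.65,77.76) → (262.14,76.50) → (260.86,85.25) → (254.87,100.90) → (246.20,120.34) → (236.89,140.45) → (228.98,158.12) → (224.52,170.24) → (225.54,173.69).

Shape 3 is a cubic bezier drawn with `<path>`. Its stroke #ff8800 means engrave at S242, F4104. After flipping Y the toolpath is (306.27,22.51) → (294.67,28.42) → (276.35,39.93) → (253.84,55.27) → (229.66,72.69) → (206.32,90.43) → (186.35,106.73) → (172.27,119.82) → (166.60,127.94).

Shape 4 is a quadratic bezier drawn with `<path>`. Its stroke #ff8800 means engrave at S242, F4104. After flipping Y the toolpath is (318.12,30.95) → (302.45,34.97) → (284.76,41.00) → (265.06,49.05) → (243.34,59.12) → (219.60,71.21) → (193.85,85.31) → (166.09,101.43) → (136.31,119.57).

; LightBurn 1.5.06
; GRBL device profile, absolute coords
G21
G90
G0 X185.42 Y169.14
M3 S242
G01 X184.47 Y45.17 F4104
G01 X184.56 Y91.12
G01 X248.33 Y128.97
M5
G0 X256.65 Y77.76
M3 S242
G01 X262.14 Y76.50 F4104
G01 X260.86 Y85.25
G01 X254.87 Y100.90
G01 X246.20 Y120.34
G01 X236.89 Y140.45
G01 X228.98 Y158.12
G01 X224.52 Y170.24
G01 X225.54 Y173.69
M5
G0 X306.27 Y22.51
M3 S242
G01 X294.67 Y28.42 F4104
G01 X276.35 Y39.93
G01 X253.84 Y55.27
G01 X229.66 Y72.69
G01 X206.32 Y90.43
G01 X186.35 Y106.73
G01 X172.27 Y119.82
G01 X166.60 Y127.94
M5
G0 X318.12 Y30.95
M3 S242
G01 X302.45 Y34.97 F4104
G01 X284.76 Y41.00
G01 X265.06 Y49.05
G01 X243.34 Y59.12
G01 X219.60 Y71.21
G01 X193.85 Y85.31
G01 X166.09 Y101.43
G01 X136.31 Y119.57
M5
G0 X0.00 Y0.00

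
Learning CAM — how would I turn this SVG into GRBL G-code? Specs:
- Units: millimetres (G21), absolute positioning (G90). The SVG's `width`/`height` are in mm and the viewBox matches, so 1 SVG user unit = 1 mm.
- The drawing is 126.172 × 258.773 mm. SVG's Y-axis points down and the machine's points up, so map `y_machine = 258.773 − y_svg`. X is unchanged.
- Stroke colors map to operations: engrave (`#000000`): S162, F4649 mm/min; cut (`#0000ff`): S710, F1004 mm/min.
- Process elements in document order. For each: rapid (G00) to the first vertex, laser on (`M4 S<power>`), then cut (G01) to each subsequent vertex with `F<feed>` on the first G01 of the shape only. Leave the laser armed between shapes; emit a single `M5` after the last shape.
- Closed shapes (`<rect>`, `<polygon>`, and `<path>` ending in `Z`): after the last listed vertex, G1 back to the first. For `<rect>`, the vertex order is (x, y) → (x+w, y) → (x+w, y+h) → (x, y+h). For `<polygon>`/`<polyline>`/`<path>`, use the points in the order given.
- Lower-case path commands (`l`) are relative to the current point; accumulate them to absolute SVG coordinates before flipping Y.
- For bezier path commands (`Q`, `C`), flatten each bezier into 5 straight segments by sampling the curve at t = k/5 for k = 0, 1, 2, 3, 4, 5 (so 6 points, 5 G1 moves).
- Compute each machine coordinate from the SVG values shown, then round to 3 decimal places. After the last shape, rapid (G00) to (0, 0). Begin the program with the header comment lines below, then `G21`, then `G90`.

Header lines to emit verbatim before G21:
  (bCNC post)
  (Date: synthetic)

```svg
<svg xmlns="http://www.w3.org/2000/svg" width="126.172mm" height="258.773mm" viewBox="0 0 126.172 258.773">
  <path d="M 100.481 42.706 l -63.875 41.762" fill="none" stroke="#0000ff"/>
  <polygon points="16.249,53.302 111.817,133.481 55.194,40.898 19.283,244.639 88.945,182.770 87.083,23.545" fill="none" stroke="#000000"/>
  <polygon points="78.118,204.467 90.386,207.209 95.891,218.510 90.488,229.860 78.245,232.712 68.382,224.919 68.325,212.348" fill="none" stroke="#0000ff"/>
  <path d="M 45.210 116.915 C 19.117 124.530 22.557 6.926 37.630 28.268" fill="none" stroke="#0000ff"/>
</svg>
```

Since the viewBox matches the mm dimensions, user units are millimetres directly. The only transform is the Y-flip y_m = 258.773 − y_svg.

Shape 1 is a line segment drawn with `<path>`. Its stroke #0000ff means cut at S710, F1004. After flipping Y the toolpath is (100.481,216.067) → (36.606,174.305).

Shape 2 is a closed polygon drawn with `<polygon>`. Its stroke #000000 means engrave at S162, F4649. After flipping Y the toolpath is (16.249,205.471) → (111.817,125.292) → (55.194,217.875) → (19.283,14.134) → (88.945,76.003) → (87.083,235.228) → (16.249,205.471), returning to the start.

Shape 3 is a regular polygon drawn with `<polygon>`. Its stroke #0000ff means cut at S710, F1004. After flipping Y the toolpath is (78.118,54.306) → (90.386,51.564) → (95.891,40.263) → (90.488,28.913) → (78.245,26.061) → (68.382,33.854) → (68.325,46.425) → (78.118,54.306), returning to the start.

Shape 4 is a cubic bezier drawn with `<path>`. Its stroke #0000ff means cut at S710, F1004. After flipping Y the toolpath is (45.210,141.858) → (32.955,150.202) → (26.929,175.919) → (26.272,206.328) → (30.125,228.750) → (37.630,230.505).

(bCNC post)
(Date: synthetic)
G21
G90
G00 X100.481 Y216.067
M4 S710
G01 X36.606 Y174.305 F1004
G00 X16.249 Y205.471
M4 S162
G01 X111.817 Y125.292 F4649
G01 X55.194 Y217.875
G01 X19.283 Y14.134
G01 X88.945 Y76.003
G01 X87.083 Y235.228
G01 X16.249 Y205.471
G00 X78.118 Y54.306
M4 S710
G01 X90.386 Y51.564 F1004
G01 X95.891 Y40.263
G01 X90.488 Y28.913
G01 X78.245 Y26.061
G01 X68.382 Y33.854
G01 X68.325 Y46.425
G01 X78.118 Y54.306
G00 X45.210 Y141.858
M4 S710
G01 X32.955 Y150.202 F1004
G01 X26.929 Y175.919
G01 X26.272 Y206.328
G01 X30.125 Y228.750
G01 X37.630 Y230.505
M5
G00 X0.000 Y0.000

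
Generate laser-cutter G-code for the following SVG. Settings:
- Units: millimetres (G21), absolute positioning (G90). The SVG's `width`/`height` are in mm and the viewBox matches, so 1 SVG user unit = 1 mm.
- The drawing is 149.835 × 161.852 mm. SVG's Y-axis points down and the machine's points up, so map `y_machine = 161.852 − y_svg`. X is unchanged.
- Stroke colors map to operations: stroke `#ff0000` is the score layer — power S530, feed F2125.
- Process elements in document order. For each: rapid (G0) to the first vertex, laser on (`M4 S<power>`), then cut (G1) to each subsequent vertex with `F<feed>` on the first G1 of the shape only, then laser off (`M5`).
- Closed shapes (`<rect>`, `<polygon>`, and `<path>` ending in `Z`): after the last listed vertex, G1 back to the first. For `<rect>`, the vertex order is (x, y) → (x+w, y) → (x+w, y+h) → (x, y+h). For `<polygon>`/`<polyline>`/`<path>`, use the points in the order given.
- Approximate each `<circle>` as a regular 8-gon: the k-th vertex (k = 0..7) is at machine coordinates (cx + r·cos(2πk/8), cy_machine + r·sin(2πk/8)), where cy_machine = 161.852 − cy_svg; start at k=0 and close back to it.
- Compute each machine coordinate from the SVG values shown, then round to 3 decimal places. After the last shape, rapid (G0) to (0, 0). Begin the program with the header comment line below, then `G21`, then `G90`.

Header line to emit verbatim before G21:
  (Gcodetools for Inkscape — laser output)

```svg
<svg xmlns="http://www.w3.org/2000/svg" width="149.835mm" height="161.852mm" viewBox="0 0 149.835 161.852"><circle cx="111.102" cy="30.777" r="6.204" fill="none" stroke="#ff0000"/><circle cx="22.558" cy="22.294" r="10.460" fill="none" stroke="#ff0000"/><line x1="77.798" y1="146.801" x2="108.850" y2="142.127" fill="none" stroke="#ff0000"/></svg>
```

Since the viewBox matches the mm dimensions, user units are millimetres directly. The only transform is the Y-flip y_m = 161.852 − y_svg.

Shape 1 is a circle drawn with `<circle>`. Its stroke #ff0000 means score at S530, F2125. After flipping Y the toolpath is (117.306,131.075) → (115.489,135.462) → (111.102,137.279) → (106.715,135.462) → (104.898,131.075) → (106.715,126.688) → (111.102,124.871) → (115.489,126.688) → (117.306,131.075), returning to the start.

Shape 2 is a circle drawn with `<circle>`. Its stroke #ff0000 means score at S530, F2125. After flipping Y the toolpath is (33.018,139.558) → (29.954,146.954) → (22.558,150.018) → (15.162,146.954) → (12.098,139.558) → (15.162,132.162) → (22.558,129.098) → (29.954,132.162) → (33.018,139.558), returning to the start.

Shape 3 is a line segment drawn with `<line>`. Its stroke #ff0000 means score at S530, F2125. After flipping Y the toolpath is (77.798,15.051) → (108.850,19.725).

(Gcodetools for Inkscape — laser output)
G21
G90
G0 X117.306 Y131.075
M4 S530
G1 X115.489 Y135.462 F2125
G1 X111.102 Y137.279
G1 X106.715 Y135.462
G1 X104.898 Y131.075
G1 X106.715 Y126.688
G1 X111.102 Y124.871
G1 X115.489 Y126.688
G1 X117.306 Y131.075
M5
G0 X33.018 Y139.558
M4 S530
G1 X29.954 Y146.954 F2125
G1 X22.558 Y150.018
G1 X15.162 Y146.954
G1 X12.098 Y139.558
G1 X15.162 Y132.162
G1 X22.558 Y129.098
G1 X29.954 Y132.162
G1 X33.018 Y139.558
M5
G0 X77.798 Y15.051
M4 S530
G1 X108.850 Y19.725 F2125
M5
G0 X0.000 Y0.000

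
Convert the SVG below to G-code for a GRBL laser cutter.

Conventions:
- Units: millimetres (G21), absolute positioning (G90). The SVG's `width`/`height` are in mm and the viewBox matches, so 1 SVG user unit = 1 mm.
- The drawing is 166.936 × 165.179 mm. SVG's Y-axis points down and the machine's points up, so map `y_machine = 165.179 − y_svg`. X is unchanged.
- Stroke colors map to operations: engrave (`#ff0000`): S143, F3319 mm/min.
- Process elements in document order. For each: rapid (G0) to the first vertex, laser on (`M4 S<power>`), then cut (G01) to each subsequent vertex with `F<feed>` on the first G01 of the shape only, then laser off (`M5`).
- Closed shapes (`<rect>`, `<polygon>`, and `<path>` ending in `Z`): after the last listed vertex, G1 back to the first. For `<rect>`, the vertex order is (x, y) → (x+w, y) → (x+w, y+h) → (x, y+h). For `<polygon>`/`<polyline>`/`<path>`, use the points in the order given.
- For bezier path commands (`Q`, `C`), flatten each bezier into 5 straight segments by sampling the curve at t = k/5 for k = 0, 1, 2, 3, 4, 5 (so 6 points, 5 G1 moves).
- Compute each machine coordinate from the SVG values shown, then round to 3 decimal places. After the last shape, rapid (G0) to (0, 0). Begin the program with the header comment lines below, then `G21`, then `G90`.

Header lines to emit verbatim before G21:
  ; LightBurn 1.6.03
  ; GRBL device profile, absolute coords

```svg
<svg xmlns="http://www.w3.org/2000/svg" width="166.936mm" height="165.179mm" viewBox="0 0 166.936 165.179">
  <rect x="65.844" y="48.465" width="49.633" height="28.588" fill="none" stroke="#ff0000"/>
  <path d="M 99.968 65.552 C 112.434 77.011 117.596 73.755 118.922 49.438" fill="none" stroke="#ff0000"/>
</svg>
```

; LightBurn 1.6.03
; GRBL device profile, absolute coords
G21
G90
G0 X65.844 Y116.714
M4 S143
G01 X115.477 Y116.714 F3319
G01 X115.477 Y88.126
G01 X65.844 Y88.126
G01 X65.844 Y116.714
M5
G0 X99.968 Y99.627
M4 S143
G01 X106.599 Y94.568 F3319
G01 X111.643 Y93.346
G01 X115.268 Y96.264
G01 X117.638 Y103.627
G01 X118.922 Y115.741
M5
G0 X0.000 Y0.000

viewBox `0 0 166.936 165.179` with mm width/height → 1 unit = 1 mm. Flip: y_m = 165.179 − y_svg.

**Shape 1** — `<rect>` rectangle, stroke `#ff0000` → engrave (S143, F3319). Machine vertices: (65.844,116.714) → (115.477,116.714) → (115.477,88.126) → (65.844,88.126) → (65.844,116.714). Closed: final G1 returns to the first vertex.

**Shape 2** — `<path>` cubic bezier, stroke `#ff0000` → engrave (S143, F3319). Control points (SVG): P0=(99.968,65.552), P1=(112.434,77.011), P2=(117.596,73.755), P3=(118.922,49.438); sampled at t=k/5. Machine vertices: (99.968,99.627) → (106.599,94.568) → (111.643,93.346) → (115.268,96.264) → (117.638,103.627) → (118.922,115.741). Open path.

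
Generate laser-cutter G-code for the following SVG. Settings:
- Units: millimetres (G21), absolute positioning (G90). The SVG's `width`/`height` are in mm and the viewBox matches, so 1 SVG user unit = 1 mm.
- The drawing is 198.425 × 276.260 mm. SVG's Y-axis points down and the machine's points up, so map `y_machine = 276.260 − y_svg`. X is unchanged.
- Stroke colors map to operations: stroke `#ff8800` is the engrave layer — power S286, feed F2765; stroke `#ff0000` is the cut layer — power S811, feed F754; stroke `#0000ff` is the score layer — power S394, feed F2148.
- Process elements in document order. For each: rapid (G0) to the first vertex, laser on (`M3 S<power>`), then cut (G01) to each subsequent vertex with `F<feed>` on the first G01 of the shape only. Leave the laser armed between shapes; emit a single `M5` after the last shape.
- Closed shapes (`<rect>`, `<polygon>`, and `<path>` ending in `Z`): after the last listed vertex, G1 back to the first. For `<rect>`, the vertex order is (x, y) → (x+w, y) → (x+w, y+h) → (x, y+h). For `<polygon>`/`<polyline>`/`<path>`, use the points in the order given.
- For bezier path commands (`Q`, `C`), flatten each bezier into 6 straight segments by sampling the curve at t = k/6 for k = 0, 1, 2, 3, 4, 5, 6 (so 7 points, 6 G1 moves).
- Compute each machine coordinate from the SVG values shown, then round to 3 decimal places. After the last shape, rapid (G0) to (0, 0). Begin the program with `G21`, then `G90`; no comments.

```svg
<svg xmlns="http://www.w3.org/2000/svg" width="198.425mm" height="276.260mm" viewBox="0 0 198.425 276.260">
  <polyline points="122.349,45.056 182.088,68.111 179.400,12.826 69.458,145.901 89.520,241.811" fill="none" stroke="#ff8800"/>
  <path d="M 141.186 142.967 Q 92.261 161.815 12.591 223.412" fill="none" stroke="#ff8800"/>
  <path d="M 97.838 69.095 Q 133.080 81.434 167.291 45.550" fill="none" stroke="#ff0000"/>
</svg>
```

viewBox `0 0 198.425 276.260` with mm width/height → 1 unit = 1 mm. Flip: y_m = 276.260 − y_svg.

**Shape 1** — `<polyline>` open polyline, stroke `#ff8800` → engrave (S286, F2765). Machine vertices: (122.349,231.204) → (182.088,208.149) → (179.400,263.434) → (69.458,130.359) → (89.520,34.449). Open path.

**Shape 2** — `<path>` quadratic bezier, stroke `#ff8800` → engrave (S286, F2765). Control points (SVG): P0=(141.186,142.967), P1=(92.261,161.815), P2=(12.591,223.412); sampled at t=k/6. Machine vertices: (141.186,133.293) → (124.024,125.823) → (105.153,115.978) → (84.575,103.758) → (62.288,89.163) → (38.294,72.193) → (12.591,52.848). Open path.

**Shape 3** — `<path>` quadratic bezier, stroke `#ff0000` → cut (S811, F754). Control points (SVG): P0=(97.838,69.095), P1=(133.080,81.434), P2=(167.291,45.550); sampled at t=k/6. Machine vertices: (97.838,207.165) → (109.557,204.392) → (121.218,204.297) → (132.822,206.882) → (144.369,212.145) → (155.859,220.088) → (167.291,230.710). Open path.

G21
G90
G0 X122.349 Y231.204
M3 S286
G01 X182.088 Y208.149 F2765
G01 X179.400 Y263.434
G01 X69.458 Y130.359
G01 X89.520 Y34.449
G0 X141.186 Y133.293
M3 S286
G01 X124.024 Y125.823 F2765
G01 X105.153 Y115.978
G01 X84.575 Y103.758
G01 X62.288 Y89.163
G01 X38.294 Y72.193
G01 X12.591 Y52.848
G0 X97.838 Y207.165
M3 S811
G01 X109.557 Y204.392 F754
G01 X121.218 Y204.297
G01 X132.822 Y206.882
G01 X144.369 Y212.145
G01 X155.859 Y220.088
G01 X167.291 Y230.710
M5
G0 X0.000 Y0.000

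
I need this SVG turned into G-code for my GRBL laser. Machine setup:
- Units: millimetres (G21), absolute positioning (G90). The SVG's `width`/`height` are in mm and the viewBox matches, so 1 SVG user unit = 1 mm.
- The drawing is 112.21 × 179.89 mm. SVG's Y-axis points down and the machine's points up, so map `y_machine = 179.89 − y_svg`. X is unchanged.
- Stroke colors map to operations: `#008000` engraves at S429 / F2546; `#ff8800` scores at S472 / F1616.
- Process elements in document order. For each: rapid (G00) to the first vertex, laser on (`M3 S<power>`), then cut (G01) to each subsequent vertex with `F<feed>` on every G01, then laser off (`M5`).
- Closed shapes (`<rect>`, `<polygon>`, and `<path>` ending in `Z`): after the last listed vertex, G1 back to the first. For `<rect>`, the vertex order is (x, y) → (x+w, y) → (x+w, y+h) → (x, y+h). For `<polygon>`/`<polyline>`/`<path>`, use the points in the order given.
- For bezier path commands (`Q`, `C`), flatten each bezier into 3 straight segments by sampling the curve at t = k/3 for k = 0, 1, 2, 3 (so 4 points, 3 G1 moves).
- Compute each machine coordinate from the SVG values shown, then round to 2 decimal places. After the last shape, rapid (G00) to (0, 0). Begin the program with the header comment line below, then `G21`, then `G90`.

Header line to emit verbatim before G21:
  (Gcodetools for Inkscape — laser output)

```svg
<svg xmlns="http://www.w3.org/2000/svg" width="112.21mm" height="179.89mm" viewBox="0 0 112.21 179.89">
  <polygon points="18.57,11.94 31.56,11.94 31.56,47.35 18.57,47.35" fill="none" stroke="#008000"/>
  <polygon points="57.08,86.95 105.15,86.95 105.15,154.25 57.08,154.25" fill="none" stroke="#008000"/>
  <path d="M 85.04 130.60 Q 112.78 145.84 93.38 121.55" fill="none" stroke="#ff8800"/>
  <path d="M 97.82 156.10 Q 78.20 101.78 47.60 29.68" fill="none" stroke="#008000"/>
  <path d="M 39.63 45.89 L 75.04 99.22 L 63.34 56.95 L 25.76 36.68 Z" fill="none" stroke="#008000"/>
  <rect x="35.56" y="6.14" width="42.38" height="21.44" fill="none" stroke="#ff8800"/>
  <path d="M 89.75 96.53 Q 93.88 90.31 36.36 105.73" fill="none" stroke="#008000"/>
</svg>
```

Since the viewBox matches the mm dimensions, user units are millimetres directly. The only transform is the Y-flip y_m = 179.89 − y_svg.

Shape 1 is a rectangle drawn with `<polygon>`. Its stroke #008000 means engrave at S429, F2546. After flipping Y the toolpath is (18.57,167.95) → (31.56,167.95) → (31.56,132.54) → (18.57,132.54) → (18.57,167.95), returning to the start.

Shape 2 is a rectangle drawn with `<polygon>`. Its stroke #008000 means engrave at S429, F2546. After flipping Y the toolpath is (57.08,92.94) → (105.15,92.94) → (105.15,25.64) → (57.08,25.64) → (57.08,92.94), returning to the start.

Shape 3 is a quadratic bezier drawn with `<path>`. Its stroke #ff8800 means score at S472, F1616. After flipping Y the toolpath is (85.04,49.29) → (98.30,43.52) → (101.08,46.54) → (93.38,58.34).

Shape 4 is a quadratic bezier drawn with `<path>`. Its stroke #008000 means engrave at S429, F2546. After flipping Y the toolpath is (97.82,23.79) → (83.52,61.98) → (66.78,104.12) → (47.60,150.21).

Shape 5 is a closed polygon drawn with `<path>`. Its stroke #008000 means engrave at S429, F2546. After flipping Y the toolpath is (39.63,134.00) → (75.04,80.67) → (63.34,122.94) → (25.76,143.21) → (39.63,134.00), returning to the start.

Shape 6 is a rectangle drawn with `<rect>`. Its stroke #ff8800 means score at S472, F1616. After flipping Y the toolpath is (35.56,173.75) → (77.94,173.75) → (77.94,152.31) → (35.56,152.31) → (35.56,173.75), returning to the start.

Shape 7 is a quadratic bezier drawn with `<path>`. Its stroke #008000 means engrave at S429, F2546. After flipping Y the toolpath is (89.75,83.36) → (85.65,85.10) → (67.86,82.04) → (36.36,74.16).

(Gcodetools for Inkscape — laser output)
G21
G90
G00 X18.57 Y167.95
M3 S429
G01 X31.56 Y167.95 F2546
G01 X31.56 Y132.54 F2546
G01 X18.57 Y132.54 F2546
G01 X18.57 Y167.95 F2546
M5
G00 X57.08 Y92.94
M3 S429
G01 X105.15 Y92.94 F2546
G01 X105.15 Y25.64 F2546
G01 X57.08 Y25.64 F2546
G01 X57.08 Y92.94 F2546
M5
G00 X85.04 Y49.29
M3 S472
G01 X98.30 Y43.52 F1616
G01 X101.08 Y46.54 F1616
G01 X93.38 Y58.34 F1616
M5
G00 X97.82 Y23.79
M3 S429
G01 X83.52 Y61.98 F2546
G01 X66.78 Y104.12 F2546
G01 X47.60 Y150.21 F2546
M5
G00 X39.63 Y134.00
M3 S429
G01 X75.04 Y80.67 F2546
G01 X63.34 Y122.94 F2546
G01 X25.76 Y143.21 F2546
G01 X39.63 Y134.00 F2546
M5
G00 X35.56 Y173.75
M3 S472
G01 X77.94 Y173.75 F1616
G01 X77.94 Y152.31 F1616
G01 X35.56 Y152.31 F1616
G01 X35.56 Y173.75 F1616
M5
G00 X89.75 Y83.36
M3 S429
G01 X85.65 Y85.10 F2546
G01 X67.86 Y82.04 F2546
G01 X36.36 Y74.16 F2546
M5
G00 X0.00 Y0.00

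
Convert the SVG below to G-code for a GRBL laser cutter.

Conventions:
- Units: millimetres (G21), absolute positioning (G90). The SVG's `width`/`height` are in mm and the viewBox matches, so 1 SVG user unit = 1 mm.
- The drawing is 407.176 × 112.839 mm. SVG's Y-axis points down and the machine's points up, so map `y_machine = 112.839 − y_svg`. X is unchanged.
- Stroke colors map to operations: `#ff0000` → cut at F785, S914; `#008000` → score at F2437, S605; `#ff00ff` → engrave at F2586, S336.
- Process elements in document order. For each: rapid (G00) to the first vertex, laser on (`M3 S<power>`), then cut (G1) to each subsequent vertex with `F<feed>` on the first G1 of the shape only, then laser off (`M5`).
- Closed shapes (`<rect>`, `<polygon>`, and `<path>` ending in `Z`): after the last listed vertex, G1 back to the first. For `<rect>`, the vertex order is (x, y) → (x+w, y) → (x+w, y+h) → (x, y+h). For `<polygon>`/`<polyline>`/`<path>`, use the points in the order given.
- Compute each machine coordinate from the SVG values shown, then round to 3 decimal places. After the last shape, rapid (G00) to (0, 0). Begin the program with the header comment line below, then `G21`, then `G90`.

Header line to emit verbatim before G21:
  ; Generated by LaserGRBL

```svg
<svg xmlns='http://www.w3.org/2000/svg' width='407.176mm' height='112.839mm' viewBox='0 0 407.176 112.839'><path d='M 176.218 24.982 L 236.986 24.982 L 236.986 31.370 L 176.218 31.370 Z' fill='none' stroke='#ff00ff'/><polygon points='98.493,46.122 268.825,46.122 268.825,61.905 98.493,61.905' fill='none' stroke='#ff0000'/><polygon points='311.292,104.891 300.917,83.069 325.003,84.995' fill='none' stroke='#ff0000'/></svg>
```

; Generated by LaserGRBL
G21
G90
G00 X176.218 Y87.857
M3 S336
G1 X236.986 Y87.857 F2586
G1 X236.986 Y81.469
G1 X176.218 Y81.469
G1 X176.218 Y87.857
M5
G00 X98.493 Y66.717
M3 S914
G1 X268.825 Y66.717 F785
G1 X268.825 Y50.934
G1 X98.493 Y50.934
G1 X98.493 Y66.717
M5
G00 X311.292 Y7.948
M3 S914
G1 X300.917 Y29.770 F785
G1 X325.003 Y27.844
G1 X311.292 Y7.948
M5
G00 X0.000 Y0.000

Since the viewBox matches the mm dimensions, user units are millimetres directly. The only transform is the Y-flip y_m = 112.839 − y_svg.

Shape 1 is a rectangle drawn with `<path>`. Its stroke #ff00ff means engrave at S336, F2586. After flipping Y the toolpath is (176.218,87.857) → (236.986,87.857) → (236.986,81.469) → (176.218,81.469) → (176.218,87.857), returning to the start.

Shape 2 is a rectangle drawn with `<polygon>`. Its stroke #ff0000 means cut at S914, F785. After flipping Y the toolpath is (98.493,66.717) → (268.825,66.717) → (268.825,50.934) → (98.493,50.934) → (98.493,66.717), returning to the start.

Shape 3 is a regular polygon drawn with `<polygon>`. Its stroke #ff0000 means cut at S914, F785. After flipping Y the toolpath is (311.292,7.948) → (300.917,29.770) → (325.003,27.844) → (311.292,7.948), returning to the start.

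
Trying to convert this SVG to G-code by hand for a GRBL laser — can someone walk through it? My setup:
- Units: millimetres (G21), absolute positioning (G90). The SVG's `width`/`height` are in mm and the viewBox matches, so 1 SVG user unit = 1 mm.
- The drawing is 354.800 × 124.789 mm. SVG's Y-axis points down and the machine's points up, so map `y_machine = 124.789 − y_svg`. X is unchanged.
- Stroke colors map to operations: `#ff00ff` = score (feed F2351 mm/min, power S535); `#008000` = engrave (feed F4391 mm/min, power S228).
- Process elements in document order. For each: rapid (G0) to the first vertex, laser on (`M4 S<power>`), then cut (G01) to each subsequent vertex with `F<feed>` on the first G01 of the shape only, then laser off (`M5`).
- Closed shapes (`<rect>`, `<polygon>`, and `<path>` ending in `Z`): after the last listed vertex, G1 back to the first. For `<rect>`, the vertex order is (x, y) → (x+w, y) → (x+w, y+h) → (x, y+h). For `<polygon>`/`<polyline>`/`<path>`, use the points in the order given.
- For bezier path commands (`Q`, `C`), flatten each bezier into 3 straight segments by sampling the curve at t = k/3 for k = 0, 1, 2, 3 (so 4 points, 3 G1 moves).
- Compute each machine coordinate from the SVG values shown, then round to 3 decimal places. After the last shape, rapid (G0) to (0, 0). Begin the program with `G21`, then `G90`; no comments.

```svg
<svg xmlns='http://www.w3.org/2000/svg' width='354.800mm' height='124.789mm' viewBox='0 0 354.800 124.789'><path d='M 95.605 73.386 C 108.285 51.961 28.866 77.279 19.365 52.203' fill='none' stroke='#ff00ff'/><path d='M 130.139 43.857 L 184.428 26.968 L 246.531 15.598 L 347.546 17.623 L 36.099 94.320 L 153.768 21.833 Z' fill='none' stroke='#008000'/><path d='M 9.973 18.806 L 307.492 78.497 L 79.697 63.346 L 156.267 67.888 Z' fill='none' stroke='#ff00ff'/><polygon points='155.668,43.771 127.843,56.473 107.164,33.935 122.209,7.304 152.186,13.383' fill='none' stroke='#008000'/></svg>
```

1 u = 1 mm; y_m = 124.789 − y.

[1] `<path>` cubic bezier, #ff00ff→score S535 F2351: (95.605,51.403) → (83.586,60.845) → (46.171,60.710) → (19.365,72.586)

[2] `<path>` closed polygon, #008000→engrave S228 F4391: (130.139,80.932) → (184.428,97.821) → (246.531,109.191) → (347.546,107.166) → (36.099,30.469) → (153.768,102.956) → (130.139,80.932) (closed)

[3] `<path>` closed polygon, #ff00ff→score S535 F2351: (9.973,105.983) → (307.492,46.292) → (79.697,61.443) → (156.267,56.901) → (9.973,105.983) (closed)

[4] `<polygon>` regular polygon, #008000→engrave S228 F4391: (155.668,81.018) → (127.843,68.316) → (107.164,90.854) → (122.209,117.485) → (152.186,111.406) → (155.668,81.018) (closed)

G21
G90
G0 X95.605 Y51.403
M4 S535
G01 X83.586 Y60.845 F2351
G01 X46.171 Y60.710
G01 X19.365 Y72.586
M5
G0 X130.139 Y80.932
M4 S228
G01 X184.428 Y97.821 F4391
G01 X246.531 Y109.191
G01 X347.546 Y107.166
G01 X36.099 Y30.469
G01 X153.768 Y102.956
G01 X130.139 Y80.932
M5
G0 X9.973 Y105.983
M4 S535
G01 X307.492 Y46.292 F2351
G01 X79.697 Y61.443
G01 X156.267 Y56.901
G01 X9.973 Y105.983
M5
G0 X155.668 Y81.018
M4 S228
G01 X127.843 Y68.316 F4391
G01 X107.164 Y90.854
G01 X122.209 Y117.485
G01 X152.186 Y111.406
G01 X155.668 Y81.018
M5
G0 X0.000 Y0.000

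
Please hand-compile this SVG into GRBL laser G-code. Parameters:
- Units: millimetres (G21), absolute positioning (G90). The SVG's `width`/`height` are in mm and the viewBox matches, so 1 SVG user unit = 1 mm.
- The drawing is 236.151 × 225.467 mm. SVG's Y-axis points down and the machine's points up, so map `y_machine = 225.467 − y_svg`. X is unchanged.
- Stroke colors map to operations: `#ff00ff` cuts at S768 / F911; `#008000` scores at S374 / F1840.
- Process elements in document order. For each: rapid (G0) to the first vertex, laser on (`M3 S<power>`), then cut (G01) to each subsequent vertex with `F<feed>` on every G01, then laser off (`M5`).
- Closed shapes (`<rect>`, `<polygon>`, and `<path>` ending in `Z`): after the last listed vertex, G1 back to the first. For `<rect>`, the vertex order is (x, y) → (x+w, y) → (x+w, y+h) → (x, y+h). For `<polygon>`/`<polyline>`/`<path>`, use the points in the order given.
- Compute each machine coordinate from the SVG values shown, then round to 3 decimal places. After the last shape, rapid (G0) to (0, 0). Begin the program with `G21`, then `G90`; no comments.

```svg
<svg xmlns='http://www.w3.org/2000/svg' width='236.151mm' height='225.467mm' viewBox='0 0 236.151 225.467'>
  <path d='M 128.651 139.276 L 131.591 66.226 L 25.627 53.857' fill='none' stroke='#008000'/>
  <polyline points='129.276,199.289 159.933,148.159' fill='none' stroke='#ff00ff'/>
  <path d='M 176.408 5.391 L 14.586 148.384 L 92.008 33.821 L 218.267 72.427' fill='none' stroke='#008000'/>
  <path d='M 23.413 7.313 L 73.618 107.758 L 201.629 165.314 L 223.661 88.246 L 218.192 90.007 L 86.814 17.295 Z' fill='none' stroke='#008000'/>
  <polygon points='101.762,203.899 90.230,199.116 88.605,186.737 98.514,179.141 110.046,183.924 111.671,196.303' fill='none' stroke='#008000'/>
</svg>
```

Since the viewBox matches the mm dimensions, user units are millimetres directly. The only transform is the Y-flip y_m = 225.467 − y_svg.

Shape 1 is a open polyline drawn with `<path>`. Its stroke #008000 means score at S374, F1840. After flipping Y the toolpath is (128.651,86.191) → (131.591,159.241) → (25.627,171.610).

Shape 2 is a line segment drawn with `<polyline>`. Its stroke #ff00ff means cut at S768, F911. After flipping Y the toolpath is (129.276,26.178) → (159.933,77.308).

Shape 3 is a open polyline drawn with `<path>`. Its stroke #008000 means score at S374, F1840. After flipping Y the toolpath is (176.408,220.076) → (14.586,77.083) → (92.008,191.646) → (218.267,153.040).

Shape 4 is a closed polygon drawn with `<path>`. Its stroke #008000 means score at S374, F1840. After flipping Y the toolpath is (23.413,218.154) → (73.618,117.709) → (201.629,60.153) → (223.661,137.221) → (218.192,135.460) → (86.814,208.172) → (23.413,218.154), returning to the start.

Shape 5 is a regular polygon drawn with `<polygon>`. Its stroke #008000 means score at S374, F1840. After flipping Y the toolpath is (101.762,21.568) → (90.230,26.351) → (88.605,38.730) → (98.514,46.326) → (110.046,41.543) → (111.671,29.164) → (101.762,21.568), returning to the start.

G21
G90
G0 X128.651 Y86.191
M3 S374
G01 X131.591 Y159.241 F1840
G01 X25.627 Y171.610 F1840
M5
G0 X129.276 Y26.178
M3 S768
G01 X159.933 Y77.308 F911
M5
G0 X176.408 Y220.076
M3 S374
G01 X14.586 Y77.083 F1840
G01 X92.008 Y191.646 F1840
G01 X218.267 Y153.040 F1840
M5
G0 X23.413 Y218.154
M3 S374
G01 X73.618 Y117.709 F1840
G01 X201.629 Y60.153 F1840
G01 X223.661 Y137.221 F1840
G01 X218.192 Y135.460 F1840
G01 X86.814 Y208.172 F1840
G01 X23.413 Y218.154 F1840
M5
G0 X101.762 Y21.568
M3 S374
G01 X90.230 Y26.351 F1840
G01 X88.605 Y38.730 F1840
G01 X98.514 Y46.326 F1840
G01 X110.046 Y41.543 F1840
G01 X111.671 Y29.164 F1840
G01 X101.762 Y21.568 F1840
M5
G0 X0.000 Y0.000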